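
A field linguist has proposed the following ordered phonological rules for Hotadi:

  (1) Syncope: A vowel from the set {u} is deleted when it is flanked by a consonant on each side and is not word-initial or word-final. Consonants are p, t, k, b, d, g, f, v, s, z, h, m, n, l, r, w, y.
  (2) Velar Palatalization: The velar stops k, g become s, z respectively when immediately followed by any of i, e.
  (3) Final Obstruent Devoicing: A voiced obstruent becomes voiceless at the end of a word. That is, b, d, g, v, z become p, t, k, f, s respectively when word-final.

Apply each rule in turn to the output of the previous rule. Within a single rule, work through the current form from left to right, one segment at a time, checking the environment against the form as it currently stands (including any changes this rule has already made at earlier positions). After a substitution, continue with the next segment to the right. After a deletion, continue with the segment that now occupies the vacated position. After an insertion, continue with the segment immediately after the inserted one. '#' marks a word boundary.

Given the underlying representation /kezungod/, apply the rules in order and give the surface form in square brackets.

[sezngot]

(1) Syncope: [kezungod] → [kezngod]
(2) Velar Palatalization: [kezngod] → [sezngod]
(3) Final Obstruent Devoicing: [sezngod] → [sezngot]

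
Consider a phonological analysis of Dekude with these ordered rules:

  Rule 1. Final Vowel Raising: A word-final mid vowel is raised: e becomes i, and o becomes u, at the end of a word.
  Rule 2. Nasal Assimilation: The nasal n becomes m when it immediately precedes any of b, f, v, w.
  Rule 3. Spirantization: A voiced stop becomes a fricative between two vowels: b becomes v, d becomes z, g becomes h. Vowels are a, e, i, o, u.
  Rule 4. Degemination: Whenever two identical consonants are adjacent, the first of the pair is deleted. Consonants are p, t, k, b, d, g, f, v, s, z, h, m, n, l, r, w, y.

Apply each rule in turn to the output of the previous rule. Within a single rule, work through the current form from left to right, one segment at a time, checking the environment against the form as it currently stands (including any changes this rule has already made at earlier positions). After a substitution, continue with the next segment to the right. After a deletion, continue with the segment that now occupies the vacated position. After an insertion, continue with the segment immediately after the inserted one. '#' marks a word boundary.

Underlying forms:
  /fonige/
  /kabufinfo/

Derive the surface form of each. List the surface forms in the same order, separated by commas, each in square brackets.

[fonihi], [kavufimfu]

/fonige/:
  Rule 1 Final Vowel Raising: [fonige] → [fonigi]
  Rule 2 Nasal Assimilation: no change — [fonigi]
  Rule 3 Spirantization: [fonigi] → [fonihi]
  Rule 4 Degemination: no change — [fonihi]
/kabufinfo/:
  Rule 1 Final Vowel Raising: [kabufinfo] → [kabufinfu]
  Rule 2 Nasal Assimilation: [kabufinfu] → [kabufimfu]
  Rule 3 Spirantization: [kabufimfu] → [kavufimfu]
  Rule 4 Degemination: no change — [kavufimfu]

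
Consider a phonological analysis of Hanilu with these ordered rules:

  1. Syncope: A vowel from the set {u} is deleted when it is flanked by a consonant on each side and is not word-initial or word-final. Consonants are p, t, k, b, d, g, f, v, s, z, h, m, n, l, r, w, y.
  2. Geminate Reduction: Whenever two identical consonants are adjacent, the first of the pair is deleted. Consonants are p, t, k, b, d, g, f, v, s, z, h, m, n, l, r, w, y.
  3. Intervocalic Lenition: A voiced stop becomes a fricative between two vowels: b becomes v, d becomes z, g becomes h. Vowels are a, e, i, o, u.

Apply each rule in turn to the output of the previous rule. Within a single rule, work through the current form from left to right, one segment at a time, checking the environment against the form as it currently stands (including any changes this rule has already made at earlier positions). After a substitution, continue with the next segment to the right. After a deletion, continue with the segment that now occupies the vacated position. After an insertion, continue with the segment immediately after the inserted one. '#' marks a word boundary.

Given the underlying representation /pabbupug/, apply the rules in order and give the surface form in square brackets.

[pabpg]

1 Syncope: [pabbupug] → [pabbpg]
2 Geminate Reduction: [pabbpg] → [pabpg]
3 Intervocalic Lenition: no change — [pabpg]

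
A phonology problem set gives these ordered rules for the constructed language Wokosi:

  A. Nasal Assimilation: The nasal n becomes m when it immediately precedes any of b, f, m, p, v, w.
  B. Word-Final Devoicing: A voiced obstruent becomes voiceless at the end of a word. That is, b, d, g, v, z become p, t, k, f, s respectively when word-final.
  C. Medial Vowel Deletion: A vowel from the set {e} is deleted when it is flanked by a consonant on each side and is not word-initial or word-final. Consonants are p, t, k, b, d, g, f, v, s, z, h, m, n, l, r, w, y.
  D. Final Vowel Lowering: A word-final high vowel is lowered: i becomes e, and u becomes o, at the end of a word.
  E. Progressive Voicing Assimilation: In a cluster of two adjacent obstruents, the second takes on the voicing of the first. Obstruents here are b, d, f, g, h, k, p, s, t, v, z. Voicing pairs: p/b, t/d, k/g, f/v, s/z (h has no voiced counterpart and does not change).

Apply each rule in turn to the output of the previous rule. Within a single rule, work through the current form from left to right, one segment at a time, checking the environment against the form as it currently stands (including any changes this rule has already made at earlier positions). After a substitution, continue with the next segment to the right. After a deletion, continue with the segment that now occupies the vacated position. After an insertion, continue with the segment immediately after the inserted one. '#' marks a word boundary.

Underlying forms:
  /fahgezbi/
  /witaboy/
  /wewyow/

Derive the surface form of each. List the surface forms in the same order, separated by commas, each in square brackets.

/fahgezbi/:
  A Nasal Assimilation: no change — [fahgezbi]
  B Word-Final Devoicing: no change — [fahgezbi]
  C Medial Vowel Deletion: [fahgezbi] → [fahgzbi]
  D Final Vowel Lowering: [fahgzbi] → [fahgzbe]
  E Progressive Voicing Assimilation: [fahgzbe] → [fahkspe]
/witaboy/:
  A Nasal Assimilation: no change — [witaboy]
  B Word-Final Devoicing: no change — [witaboy]
  C Medial Vowel Deletion: no change — [witaboy]
  D Final Vowel Lowering: no change — [witaboy]
  E Progressive Voicing Assimilation: no change — [witaboy]
/wewyow/:
  A Nasal Assimilation: no change — [wewyow]
  B Word-Final Devoicing: no change — [wewyow]
  C Medial Vowel Deletion: [wewyow] → [wwyow]
  D Final Vowel Lowering: no change — [wwyow]
  E Progressive Voicing Assimilation: no change — [wwyow]

[fahkspe], [witaboy], [wwyow]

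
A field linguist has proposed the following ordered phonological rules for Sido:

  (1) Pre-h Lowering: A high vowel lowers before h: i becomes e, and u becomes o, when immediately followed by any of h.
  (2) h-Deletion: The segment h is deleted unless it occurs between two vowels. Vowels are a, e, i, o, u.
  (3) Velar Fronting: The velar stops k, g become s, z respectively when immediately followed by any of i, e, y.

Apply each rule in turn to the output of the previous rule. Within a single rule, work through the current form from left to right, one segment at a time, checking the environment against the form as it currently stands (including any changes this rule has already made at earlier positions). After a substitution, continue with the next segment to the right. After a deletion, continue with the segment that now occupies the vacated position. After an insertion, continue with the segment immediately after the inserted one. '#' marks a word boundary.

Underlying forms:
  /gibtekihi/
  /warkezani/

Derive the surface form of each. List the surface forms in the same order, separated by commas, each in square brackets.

[zibtesehi], [warsezani]

/gibtekihi/:
  (1) Pre-h Lowering: [gibtekihi] → [gibtekehi]
  (2) h-Deletion: no change — [gibtekehi]
  (3) Velar Fronting: [gibtekehi] → [zibtesehi]
/warkezani/:
  (1) Pre-h Lowering: no change — [warkezani]
  (2) h-Deletion: no change — [warkezani]
  (3) Velar Fronting: [warkezani] → [warsezani]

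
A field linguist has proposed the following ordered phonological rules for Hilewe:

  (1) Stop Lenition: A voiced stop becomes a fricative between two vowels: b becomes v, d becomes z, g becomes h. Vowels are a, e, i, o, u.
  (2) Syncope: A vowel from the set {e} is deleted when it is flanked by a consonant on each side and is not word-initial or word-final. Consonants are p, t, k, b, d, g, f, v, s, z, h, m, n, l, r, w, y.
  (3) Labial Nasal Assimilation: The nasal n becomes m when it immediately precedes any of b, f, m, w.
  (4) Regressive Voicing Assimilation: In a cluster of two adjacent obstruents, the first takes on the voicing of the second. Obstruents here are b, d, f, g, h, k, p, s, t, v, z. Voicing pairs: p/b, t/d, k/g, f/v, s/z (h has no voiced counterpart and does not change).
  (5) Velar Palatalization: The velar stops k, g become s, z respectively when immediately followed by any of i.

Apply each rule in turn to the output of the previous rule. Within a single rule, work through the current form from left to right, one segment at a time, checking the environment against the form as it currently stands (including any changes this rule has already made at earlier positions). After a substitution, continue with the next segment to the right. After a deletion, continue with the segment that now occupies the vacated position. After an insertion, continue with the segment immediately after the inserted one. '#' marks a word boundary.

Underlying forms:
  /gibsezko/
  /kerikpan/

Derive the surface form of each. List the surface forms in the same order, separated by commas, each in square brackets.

/gibsezko/:
  (1) Stop Lenition: no change — [gibsezko]
  (2) Syncope: [gibsezko] → [gibszko]
  (3) Labial Nasal Assimilation: no change — [gibszko]
  (4) Regressive Voicing Assimilation: [gibszko] → [gipzsko]
  (5) Velar Palatalization: [gipzsko] → [zipzsko]
/kerikpan/:
  (1) Stop Lenition: no change — [kerikpan]
  (2) Syncope: [kerikpan] → [krikpan]
  (3) Labial Nasal Assimilation: no change — [krikpan]
  (4) Regressive Voicing Assimilation: no change — [krikpan]
  (5) Velar Palatalization: no change — [krikpan]

[zipzsko], [krikpan]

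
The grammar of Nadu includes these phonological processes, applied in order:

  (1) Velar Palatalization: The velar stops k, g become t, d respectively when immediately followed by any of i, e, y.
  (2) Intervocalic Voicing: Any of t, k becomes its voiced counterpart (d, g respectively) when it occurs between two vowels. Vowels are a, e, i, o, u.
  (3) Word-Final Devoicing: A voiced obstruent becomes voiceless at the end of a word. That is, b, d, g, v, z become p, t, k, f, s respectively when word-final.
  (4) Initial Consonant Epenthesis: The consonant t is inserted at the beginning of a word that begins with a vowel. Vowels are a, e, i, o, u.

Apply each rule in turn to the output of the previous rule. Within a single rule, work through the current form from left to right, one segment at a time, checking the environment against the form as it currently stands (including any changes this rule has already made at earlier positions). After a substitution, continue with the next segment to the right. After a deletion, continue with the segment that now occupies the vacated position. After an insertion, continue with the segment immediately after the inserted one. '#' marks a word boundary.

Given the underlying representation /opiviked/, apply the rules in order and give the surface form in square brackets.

(1) Velar Palatalization: [opiviked] → [opivited]
(2) Intervocalic Voicing: [opivited] → [opivided]
(3) Word-Final Devoicing: [opivided] → [opividet]
(4) Initial Consonant Epenthesis: [opividet] → [topividet]

[topividet]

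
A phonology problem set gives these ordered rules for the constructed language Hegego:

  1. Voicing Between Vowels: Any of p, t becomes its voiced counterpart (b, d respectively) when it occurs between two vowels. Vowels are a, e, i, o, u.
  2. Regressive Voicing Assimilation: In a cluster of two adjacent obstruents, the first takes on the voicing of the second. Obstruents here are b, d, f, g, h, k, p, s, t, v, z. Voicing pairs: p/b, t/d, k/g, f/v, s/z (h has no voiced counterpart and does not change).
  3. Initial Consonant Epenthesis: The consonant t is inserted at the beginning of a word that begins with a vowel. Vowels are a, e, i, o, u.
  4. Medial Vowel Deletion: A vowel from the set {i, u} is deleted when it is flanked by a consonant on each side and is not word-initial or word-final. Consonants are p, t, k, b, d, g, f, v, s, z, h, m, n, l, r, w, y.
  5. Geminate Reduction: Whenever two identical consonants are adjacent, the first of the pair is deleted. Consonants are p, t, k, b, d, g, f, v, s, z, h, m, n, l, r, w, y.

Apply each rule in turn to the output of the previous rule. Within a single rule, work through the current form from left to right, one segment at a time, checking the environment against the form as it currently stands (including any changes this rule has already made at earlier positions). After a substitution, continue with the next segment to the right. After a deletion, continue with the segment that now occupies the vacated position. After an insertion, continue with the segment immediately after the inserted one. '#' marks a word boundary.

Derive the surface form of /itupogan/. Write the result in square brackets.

1 Voicing Between Vowels: [itupogan] → [idubogan]
2 Regressive Voicing Assimilation: no change — [idubogan]
3 Initial Consonant Epenthesis: [idubogan] → [tidubogan]
4 Medial Vowel Deletion: [tidubogan] → [tdbogan]
5 Geminate Reduction: no change — [tdbogan]

[tdbogan]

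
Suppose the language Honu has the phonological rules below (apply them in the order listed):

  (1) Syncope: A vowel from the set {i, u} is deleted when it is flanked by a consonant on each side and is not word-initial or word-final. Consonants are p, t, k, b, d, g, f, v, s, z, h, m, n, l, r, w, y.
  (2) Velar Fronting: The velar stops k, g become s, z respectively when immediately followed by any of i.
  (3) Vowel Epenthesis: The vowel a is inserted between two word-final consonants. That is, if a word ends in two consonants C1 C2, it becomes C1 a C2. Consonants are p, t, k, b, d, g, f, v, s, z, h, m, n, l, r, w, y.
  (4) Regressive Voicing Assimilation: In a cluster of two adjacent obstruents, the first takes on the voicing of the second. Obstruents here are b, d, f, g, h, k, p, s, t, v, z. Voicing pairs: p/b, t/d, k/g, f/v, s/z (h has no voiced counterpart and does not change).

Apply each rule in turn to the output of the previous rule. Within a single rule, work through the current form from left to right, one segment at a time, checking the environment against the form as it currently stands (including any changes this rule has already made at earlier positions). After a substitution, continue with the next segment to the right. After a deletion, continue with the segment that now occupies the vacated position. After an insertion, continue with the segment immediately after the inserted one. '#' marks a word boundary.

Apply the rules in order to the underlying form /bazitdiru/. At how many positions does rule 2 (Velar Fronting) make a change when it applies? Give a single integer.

0

(1) Syncope: [bazitdiru] → [baztdru]
(2) Velar Fronting: no change — [baztdru]
(3) Vowel Epenthesis: no change — [baztdru]
(4) Regressive Voicing Assimilation: [baztdru] → [basddru]
Rule 2 changed 0 position(s).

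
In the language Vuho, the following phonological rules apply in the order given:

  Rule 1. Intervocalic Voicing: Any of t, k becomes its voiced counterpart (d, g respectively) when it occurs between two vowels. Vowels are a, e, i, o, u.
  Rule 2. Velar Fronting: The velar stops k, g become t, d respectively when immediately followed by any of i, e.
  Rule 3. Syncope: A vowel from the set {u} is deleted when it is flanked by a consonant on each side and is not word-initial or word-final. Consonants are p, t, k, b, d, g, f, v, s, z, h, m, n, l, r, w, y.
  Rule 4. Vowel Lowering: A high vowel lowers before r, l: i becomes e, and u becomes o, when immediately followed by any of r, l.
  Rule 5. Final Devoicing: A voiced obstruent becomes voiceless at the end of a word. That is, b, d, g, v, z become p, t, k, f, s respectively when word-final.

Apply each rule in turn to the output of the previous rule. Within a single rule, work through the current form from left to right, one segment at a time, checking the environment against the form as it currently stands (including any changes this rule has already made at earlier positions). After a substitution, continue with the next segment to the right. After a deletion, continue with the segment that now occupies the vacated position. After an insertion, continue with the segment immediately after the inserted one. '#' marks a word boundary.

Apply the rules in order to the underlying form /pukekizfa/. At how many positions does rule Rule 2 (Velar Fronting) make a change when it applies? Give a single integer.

2

Rule 1 Intervocalic Voicing: [pukekizfa] → [pugegizfa]
Rule 2 Velar Fronting: [pugegizfa] → [pudedizfa]
Rule 3 Syncope: [pudedizfa] → [pdedizfa]
Rule 4 Vowel Lowering: no change — [pdedizfa]
Rule 5 Final Devoicing: no change — [pdedizfa]
Rule Rule 2 changed 2 position(s).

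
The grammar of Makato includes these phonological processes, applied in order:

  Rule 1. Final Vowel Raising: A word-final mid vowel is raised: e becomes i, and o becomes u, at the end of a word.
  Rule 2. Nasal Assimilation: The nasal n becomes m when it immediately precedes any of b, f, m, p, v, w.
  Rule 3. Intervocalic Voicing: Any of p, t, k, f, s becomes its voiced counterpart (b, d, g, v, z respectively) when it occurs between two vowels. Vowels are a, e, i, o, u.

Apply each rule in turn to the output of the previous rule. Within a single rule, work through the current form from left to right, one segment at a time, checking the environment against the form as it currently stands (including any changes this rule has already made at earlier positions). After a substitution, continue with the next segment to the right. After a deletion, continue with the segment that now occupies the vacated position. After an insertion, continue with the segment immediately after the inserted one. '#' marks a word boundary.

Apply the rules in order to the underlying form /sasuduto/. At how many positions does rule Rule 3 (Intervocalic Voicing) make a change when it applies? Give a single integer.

Rule 1 Final Vowel Raising: [sasuduto] → [sasudutu]
Rule 2 Nasal Assimilation: no change — [sasudutu]
Rule 3 Intervocalic Voicing: [sasudutu] → [sazududu]
Rule Rule 3 changed 2 position(s).

2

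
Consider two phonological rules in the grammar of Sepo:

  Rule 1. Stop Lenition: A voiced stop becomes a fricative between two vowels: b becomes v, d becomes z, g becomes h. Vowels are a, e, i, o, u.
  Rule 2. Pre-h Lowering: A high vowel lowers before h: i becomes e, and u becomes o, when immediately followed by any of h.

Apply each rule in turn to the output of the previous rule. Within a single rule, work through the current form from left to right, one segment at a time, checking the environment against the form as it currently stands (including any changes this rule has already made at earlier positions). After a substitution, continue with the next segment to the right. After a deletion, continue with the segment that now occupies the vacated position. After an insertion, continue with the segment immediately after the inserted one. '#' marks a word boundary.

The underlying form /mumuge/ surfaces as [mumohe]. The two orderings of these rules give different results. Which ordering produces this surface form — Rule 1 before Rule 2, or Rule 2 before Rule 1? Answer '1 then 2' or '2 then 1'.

Order 1 then 2:
  1 Stop Lenition: [mumuge] → [mumuhe]
  2 Pre-h Lowering: [mumuhe] → [mumohe]
  result: [mumohe]
Order 2 then 1:
  2 Pre-h Lowering: no change — [mumuge]
  1 Stop Lenition: [mumuge] → [mumuhe]
  result: [mumuhe]

1 then 2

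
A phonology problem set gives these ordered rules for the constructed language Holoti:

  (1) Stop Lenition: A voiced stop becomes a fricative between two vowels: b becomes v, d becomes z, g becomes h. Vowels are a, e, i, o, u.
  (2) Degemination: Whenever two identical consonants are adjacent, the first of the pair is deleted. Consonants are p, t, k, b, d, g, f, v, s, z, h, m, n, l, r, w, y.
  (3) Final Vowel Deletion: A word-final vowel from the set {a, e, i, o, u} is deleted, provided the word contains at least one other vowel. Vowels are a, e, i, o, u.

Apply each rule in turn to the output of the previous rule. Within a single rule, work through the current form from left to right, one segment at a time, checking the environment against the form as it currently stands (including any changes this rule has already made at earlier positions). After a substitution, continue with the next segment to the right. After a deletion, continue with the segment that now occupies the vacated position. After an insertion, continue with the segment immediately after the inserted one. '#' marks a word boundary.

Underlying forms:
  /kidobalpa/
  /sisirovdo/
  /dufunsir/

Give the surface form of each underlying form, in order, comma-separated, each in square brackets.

[kizovalp], [sisirovd], [dufunsir]

/kidobalpa/:
  (1) Stop Lenition: [kidobalpa] → [kizovalpa]
  (2) Degemination: no change — [kizovalpa]
  (3) Final Vowel Deletion: [kizovalpa] → [kizovalp]
/sisirovdo/:
  (1) Stop Lenition: no change — [sisirovdo]
  (2) Degemination: no change — [sisirovdo]
  (3) Final Vowel Deletion: [sisirovdo] → [sisirovd]
/dufunsir/:
  (1) Stop Lenition: no change — [dufunsir]
  (2) Degemination: no change — [dufunsir]
  (3) Final Vowel Deletion: no change — [dufunsir]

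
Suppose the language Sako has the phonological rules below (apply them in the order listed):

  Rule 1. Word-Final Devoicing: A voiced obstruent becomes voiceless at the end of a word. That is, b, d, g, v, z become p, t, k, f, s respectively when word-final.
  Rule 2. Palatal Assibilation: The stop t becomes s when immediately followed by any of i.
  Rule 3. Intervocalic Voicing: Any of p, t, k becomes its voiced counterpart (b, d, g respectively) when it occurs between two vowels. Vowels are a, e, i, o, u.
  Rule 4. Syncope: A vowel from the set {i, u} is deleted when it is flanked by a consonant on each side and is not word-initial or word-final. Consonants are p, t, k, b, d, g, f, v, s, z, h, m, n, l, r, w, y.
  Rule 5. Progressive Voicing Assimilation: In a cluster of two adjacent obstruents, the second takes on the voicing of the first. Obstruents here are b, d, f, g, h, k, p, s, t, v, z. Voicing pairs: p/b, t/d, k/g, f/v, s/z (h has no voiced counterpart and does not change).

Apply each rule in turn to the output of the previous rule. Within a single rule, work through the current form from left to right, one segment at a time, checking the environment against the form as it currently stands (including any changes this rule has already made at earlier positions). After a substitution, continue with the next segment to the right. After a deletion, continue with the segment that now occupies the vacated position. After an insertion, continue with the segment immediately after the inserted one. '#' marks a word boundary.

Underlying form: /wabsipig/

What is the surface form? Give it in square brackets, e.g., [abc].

[wabzbg]

Rule 1 Word-Final Devoicing: [wabsipig] → [wabsipik]
Rule 2 Palatal Assibilation: no change — [wabsipik]
Rule 3 Intervocalic Voicing: [wabsipik] → [wabsibik]
Rule 4 Syncope: [wabsibik] → [wabsbk]
Rule 5 Progressive Voicing Assimilation: [wabsbk] → [wabzbg]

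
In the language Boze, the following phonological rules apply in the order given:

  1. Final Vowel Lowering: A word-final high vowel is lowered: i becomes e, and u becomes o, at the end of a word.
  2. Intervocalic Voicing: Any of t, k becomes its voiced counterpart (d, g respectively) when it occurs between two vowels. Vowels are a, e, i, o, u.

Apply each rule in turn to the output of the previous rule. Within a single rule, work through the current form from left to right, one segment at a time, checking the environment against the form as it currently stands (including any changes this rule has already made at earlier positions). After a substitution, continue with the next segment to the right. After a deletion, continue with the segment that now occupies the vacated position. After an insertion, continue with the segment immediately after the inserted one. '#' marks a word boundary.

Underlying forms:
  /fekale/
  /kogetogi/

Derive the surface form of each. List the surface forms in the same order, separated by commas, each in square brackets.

/fekale/:
  1 Final Vowel Lowering: no change — [fekale]
  2 Intervocalic Voicing: [fekale] → [fegale]
/kogetogi/:
  1 Final Vowel Lowering: [kogetogi] → [kogetoge]
  2 Intervocalic Voicing: [kogetoge] → [kogedoge]

[fegale], [kogedoge]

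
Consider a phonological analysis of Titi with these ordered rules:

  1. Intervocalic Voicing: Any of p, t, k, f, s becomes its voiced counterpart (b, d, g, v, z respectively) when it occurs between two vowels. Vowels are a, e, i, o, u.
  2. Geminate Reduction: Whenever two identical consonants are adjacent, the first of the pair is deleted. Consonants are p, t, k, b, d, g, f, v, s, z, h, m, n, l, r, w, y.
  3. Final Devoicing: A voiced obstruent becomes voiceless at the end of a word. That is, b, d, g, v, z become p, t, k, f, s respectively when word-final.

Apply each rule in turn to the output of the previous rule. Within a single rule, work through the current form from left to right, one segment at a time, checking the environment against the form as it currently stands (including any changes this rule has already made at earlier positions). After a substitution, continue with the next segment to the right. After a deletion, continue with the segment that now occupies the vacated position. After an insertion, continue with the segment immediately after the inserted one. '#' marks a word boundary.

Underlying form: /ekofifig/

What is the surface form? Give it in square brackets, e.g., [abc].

[egovivik]

1 Intervocalic Voicing: [ekofifig] → [egovivig]
2 Geminate Reduction: no change — [egovivig]
3 Final Devoicing: [egovivig] → [egovivik]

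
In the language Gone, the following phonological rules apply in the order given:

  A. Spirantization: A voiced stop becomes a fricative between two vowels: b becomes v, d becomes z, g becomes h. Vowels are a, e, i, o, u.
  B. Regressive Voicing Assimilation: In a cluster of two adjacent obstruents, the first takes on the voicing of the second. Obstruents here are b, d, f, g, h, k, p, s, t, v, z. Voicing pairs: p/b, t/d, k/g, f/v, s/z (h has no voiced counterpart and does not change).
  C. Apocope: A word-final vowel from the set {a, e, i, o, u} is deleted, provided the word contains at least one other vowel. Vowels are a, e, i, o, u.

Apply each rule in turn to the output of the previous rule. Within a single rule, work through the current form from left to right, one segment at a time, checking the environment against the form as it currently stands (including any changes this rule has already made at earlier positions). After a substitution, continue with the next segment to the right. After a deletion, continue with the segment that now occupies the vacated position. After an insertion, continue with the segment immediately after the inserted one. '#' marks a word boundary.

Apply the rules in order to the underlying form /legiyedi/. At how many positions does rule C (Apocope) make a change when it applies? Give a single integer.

A Spirantization: [legiyedi] → [lehiyezi]
B Regressive Voicing Assimilation: no change — [lehiyezi]
C Apocope: [lehiyezi] → [lehiyez]
Rule C changed 1 position(s).

1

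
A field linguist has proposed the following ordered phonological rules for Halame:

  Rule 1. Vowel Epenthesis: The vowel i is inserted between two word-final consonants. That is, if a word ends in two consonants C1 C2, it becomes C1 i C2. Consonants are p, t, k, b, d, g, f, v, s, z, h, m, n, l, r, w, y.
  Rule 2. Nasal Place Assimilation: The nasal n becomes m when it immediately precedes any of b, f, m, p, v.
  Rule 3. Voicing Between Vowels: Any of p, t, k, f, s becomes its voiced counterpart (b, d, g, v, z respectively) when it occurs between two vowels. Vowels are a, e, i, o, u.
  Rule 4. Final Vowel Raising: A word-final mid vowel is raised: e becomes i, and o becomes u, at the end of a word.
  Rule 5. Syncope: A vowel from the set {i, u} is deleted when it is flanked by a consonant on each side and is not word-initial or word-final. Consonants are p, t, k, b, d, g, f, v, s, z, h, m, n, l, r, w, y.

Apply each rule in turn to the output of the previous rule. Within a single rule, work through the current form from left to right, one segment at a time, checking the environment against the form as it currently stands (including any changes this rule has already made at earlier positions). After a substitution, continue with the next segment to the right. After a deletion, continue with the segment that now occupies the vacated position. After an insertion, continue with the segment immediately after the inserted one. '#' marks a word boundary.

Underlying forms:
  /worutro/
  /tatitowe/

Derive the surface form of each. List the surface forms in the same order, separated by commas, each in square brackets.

/worutro/:
  Rule 1 Vowel Epenthesis: no change — [worutro]
  Rule 2 Nasal Place Assimilation: no change — [worutro]
  Rule 3 Voicing Between Vowels: no change — [worutro]
  Rule 4 Final Vowel Raising: [worutro] → [worutru]
  Rule 5 Syncope: [worutru] → [wortru]
/tatitowe/:
  Rule 1 Vowel Epenthesis: no change — [tatitowe]
  Rule 2 Nasal Place Assimilation: no change — [tatitowe]
  Rule 3 Voicing Between Vowels: [tatitowe] → [tadidowe]
  Rule 4 Final Vowel Raising: [tadidowe] → [tadidowi]
  Rule 5 Syncope: [tadidowi] → [taddowi]

[wortru], [taddowi]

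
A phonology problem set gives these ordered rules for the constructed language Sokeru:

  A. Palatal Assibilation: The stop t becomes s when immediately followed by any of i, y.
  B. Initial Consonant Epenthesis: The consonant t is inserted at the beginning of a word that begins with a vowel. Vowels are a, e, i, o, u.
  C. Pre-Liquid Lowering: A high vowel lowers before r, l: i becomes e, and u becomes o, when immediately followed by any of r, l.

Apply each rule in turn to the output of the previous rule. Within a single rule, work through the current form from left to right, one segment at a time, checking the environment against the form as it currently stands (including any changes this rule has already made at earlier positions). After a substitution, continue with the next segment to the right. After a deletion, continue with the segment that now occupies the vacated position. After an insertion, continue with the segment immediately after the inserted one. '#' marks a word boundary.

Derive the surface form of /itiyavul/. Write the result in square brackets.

A Palatal Assibilation: [itiyavul] → [isiyavul]
B Initial Consonant Epenthesis: [isiyavul] → [tisiyavul]
C Pre-Liquid Lowering: [tisiyavul] → [tisiyavol]

[tisiyavol]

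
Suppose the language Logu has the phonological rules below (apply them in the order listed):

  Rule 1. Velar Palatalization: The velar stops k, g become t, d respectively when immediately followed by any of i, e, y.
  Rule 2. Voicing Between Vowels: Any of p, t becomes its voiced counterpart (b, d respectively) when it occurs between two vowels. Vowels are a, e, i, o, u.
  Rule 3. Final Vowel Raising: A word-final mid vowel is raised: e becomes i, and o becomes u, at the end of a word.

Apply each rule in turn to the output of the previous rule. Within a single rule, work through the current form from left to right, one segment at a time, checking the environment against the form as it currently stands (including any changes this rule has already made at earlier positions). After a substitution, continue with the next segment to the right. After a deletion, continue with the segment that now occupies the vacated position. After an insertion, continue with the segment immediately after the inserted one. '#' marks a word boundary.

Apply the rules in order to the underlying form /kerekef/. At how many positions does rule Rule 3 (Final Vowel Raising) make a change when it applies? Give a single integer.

Rule 1 Velar Palatalization: [kerekef] → [teretef]
Rule 2 Voicing Between Vowels: [teretef] → [teredef]
Rule 3 Final Vowel Raising: no change — [teredef]
Rule Rule 3 changed 0 position(s).

0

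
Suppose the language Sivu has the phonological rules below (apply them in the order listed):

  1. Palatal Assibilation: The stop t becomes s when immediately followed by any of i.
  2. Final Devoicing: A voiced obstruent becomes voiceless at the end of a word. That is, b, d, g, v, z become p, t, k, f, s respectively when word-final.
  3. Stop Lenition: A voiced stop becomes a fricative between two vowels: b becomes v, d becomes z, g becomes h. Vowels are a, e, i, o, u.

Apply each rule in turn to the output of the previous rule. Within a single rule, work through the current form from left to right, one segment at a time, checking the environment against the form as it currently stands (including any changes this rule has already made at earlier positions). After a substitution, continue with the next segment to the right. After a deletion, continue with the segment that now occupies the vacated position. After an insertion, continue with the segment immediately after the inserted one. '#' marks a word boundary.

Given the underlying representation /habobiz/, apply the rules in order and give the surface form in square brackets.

1 Palatal Assibilation: no change — [habobiz]
2 Final Devoicing: [habobiz] → [habobis]
3 Stop Lenition: [habobis] → [havovis]

[havovis]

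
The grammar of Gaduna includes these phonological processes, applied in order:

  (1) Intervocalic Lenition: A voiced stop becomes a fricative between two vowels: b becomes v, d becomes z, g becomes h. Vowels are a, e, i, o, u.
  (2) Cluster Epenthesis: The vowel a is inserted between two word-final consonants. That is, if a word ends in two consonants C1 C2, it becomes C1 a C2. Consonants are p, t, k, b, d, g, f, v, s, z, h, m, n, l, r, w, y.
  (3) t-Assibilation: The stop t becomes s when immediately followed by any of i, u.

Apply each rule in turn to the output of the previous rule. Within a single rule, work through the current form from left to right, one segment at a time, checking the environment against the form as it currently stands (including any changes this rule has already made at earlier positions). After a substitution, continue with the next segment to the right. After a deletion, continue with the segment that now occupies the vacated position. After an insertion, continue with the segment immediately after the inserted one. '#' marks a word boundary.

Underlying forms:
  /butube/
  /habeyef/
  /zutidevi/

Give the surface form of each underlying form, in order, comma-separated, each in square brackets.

[busuve], [haveyef], [zusizevi]

/butube/:
  (1) Intervocalic Lenition: [butube] → [butuve]
  (2) Cluster Epenthesis: no change — [butuve]
  (3) t-Assibilation: [butuve] → [busuve]
/habeyef/:
  (1) Intervocalic Lenition: [habeyef] → [haveyef]
  (2) Cluster Epenthesis: no change — [haveyef]
  (3) t-Assibilation: no change — [haveyef]
/zutidevi/:
  (1) Intervocalic Lenition: [zutidevi] → [zutizevi]
  (2) Cluster Epenthesis: no change — [zutizevi]
  (3) t-Assibilation: [zutizevi] → [zusizevi]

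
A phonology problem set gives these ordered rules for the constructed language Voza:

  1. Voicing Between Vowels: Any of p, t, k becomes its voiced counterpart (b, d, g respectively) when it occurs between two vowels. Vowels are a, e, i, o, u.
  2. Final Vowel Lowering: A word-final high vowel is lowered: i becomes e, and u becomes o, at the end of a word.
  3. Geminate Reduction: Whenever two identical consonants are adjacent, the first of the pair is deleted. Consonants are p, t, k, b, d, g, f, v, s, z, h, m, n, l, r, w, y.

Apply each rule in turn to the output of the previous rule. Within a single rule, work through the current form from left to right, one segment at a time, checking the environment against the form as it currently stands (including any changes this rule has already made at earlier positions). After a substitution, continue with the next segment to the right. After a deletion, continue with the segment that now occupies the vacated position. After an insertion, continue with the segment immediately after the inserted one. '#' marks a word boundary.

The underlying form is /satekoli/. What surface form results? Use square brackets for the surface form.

1 Voicing Between Vowels: [satekoli] → [sadegoli]
2 Final Vowel Lowering: [sadegoli] → [sadegole]
3 Geminate Reduction: no change — [sadegole]

[sadegole]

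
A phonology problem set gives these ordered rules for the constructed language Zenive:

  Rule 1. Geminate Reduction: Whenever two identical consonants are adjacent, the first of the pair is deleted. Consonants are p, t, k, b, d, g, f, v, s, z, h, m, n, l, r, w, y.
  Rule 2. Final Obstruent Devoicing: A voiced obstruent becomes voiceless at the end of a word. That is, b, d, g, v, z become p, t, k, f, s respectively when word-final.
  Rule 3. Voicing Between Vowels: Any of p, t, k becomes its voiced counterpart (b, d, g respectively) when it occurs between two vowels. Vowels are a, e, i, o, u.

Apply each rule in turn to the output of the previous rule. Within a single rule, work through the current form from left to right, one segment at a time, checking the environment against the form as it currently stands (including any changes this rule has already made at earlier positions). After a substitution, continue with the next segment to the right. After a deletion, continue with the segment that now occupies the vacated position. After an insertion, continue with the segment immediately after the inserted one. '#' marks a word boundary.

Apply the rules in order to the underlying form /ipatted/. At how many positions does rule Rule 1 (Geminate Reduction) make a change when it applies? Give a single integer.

Rule 1 Geminate Reduction: [ipatted] → [ipated]
Rule 2 Final Obstruent Devoicing: [ipated] → [ipatet]
Rule 3 Voicing Between Vowels: [ipatet] → [ibadet]
Rule Rule 1 changed 1 position(s).

1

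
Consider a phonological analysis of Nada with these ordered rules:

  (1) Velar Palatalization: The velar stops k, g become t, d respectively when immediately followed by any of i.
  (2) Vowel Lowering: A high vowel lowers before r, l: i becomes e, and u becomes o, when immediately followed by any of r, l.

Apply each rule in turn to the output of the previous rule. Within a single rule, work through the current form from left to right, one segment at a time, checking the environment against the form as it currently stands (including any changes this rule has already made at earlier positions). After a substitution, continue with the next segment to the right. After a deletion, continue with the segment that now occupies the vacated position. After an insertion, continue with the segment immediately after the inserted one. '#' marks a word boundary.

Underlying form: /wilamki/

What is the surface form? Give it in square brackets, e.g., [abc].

[welamti]

(1) Velar Palatalization: [wilamki] → [wilamti]
(2) Vowel Lowering: [wilamti] → [welamti]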